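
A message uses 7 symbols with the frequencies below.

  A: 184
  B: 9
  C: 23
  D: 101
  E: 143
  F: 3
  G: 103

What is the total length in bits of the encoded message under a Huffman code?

1315

Build the Huffman tree bottom-up:
combine F(3), B(9) → 12
combine 12, C(23) → 35
combine 35, D(101) → 136
combine G(103), 136 → 239
combine E(143), A(184) → 327
combine 239, 327 → 566
Total encoded bits = sum of merged weights = 12 + 35 + 136 + 239 + 327 + 566 = 1315.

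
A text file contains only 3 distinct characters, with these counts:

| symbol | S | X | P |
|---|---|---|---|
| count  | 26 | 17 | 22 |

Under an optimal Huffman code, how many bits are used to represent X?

2

Repeatedly merge the two smallest:
combine X(17), P(22) → 39
combine S(26), 39 → 65
X's leaf is at depth 2, giving a 2-bit codeword.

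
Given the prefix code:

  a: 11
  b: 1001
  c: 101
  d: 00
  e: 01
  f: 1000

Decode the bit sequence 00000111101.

ddeac

Read left to right; each codeword is recognised as soon as it completes (prefix code):
  00→d | 00→d | 01→e | 11→a | 101→c
Decoded message: ddeac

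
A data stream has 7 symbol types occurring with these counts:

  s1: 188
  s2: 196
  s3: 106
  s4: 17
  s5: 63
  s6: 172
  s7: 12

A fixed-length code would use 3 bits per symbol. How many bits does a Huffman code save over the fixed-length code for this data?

Fixed-length: 3 bits × 754 symbols = 2262 bits.
Huffman merges:
merge s7(12) and s4(17): 29
merge 29 and s5(63): 92
merge 92 and s3(106): 198
merge s6(172) and s1(188): 360
merge s2(196) and 198: 394
merge 360 and 394: 754
Huffman total = 29 + 92 + 198 + 360 + 394 + 754 = 1827 bits.
Saving = 2262 − 1827 = 435 bits.

435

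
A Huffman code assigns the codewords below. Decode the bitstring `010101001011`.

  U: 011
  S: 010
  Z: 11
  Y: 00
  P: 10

SPPSZ

Read left to right; each codeword is recognised as soon as it completes (prefix code):
  010→S | 10→P | 10→P | 010→S | 11→Z
Decoded message: SPPSZ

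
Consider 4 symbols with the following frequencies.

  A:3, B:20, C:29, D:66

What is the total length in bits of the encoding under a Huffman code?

Greedily combine the two least-frequent nodes:
merge A(3) and B(20): 23
merge 23 and C(29): 52
merge 52 and D(66): 118
Each symbol's bit-cost is frequency × depth; summing gives 193 bits (equivalently 23 + 52 + 118).

193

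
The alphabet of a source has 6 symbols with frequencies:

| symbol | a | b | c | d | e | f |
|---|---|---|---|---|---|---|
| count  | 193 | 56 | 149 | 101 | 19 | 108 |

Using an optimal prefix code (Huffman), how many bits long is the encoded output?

1503

Greedily combine the two least-frequent nodes:
combine e(19), b(56) → 75
combine 75, d(101) → 176
combine f(108), c(149) → 257
combine 176, a(193) → 369
combine 257, 369 → 626
Each symbol's bit-cost is frequency × depth; summing gives 1503 bits (equivalently 75 + 176 + 257 + 369 + 626).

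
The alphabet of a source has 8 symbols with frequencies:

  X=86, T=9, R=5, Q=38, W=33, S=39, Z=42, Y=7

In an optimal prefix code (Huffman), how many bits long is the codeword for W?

3

Huffman merges, smallest pair first:
combine R(5), Y(7) → 12
combine T(9), 12 → 21
combine 21, W(33) → 54
combine Q(38), S(39) → 77
combine Z(42), 54 → 96
combine 77, X(86) → 163
combine 96, 163 → 259
W sits 3 levels below the root, so its codeword is 3 bits.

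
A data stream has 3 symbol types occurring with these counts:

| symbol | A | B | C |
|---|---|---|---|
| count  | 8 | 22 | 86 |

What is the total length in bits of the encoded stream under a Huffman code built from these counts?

146

Greedily combine the two least-frequent nodes:
combine A(8), B(22) → 30
combine 30, C(86) → 116
Each symbol's bit-cost is frequency × depth; summing gives 146 bits (equivalently 30 + 116).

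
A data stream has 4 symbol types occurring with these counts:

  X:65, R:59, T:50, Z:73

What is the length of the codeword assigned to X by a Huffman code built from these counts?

2

Repeatedly merge the two smallest:
merge T(50) and R(59): 109
merge X(65) and Z(73): 138
merge 109 and 138: 247
The subtree containing X is merged 2 times, so code length = 2.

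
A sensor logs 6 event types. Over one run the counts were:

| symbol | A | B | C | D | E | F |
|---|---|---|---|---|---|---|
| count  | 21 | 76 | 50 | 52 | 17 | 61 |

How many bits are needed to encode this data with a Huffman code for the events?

Merge the two smallest weights repeatedly:
combine E(17), A(21) → 38
combine 38, C(50) → 88
combine D(52), F(61) → 113
combine B(76), 88 → 164
combine 113, 164 → 277
Each symbol's bit-cost is frequency × depth; summing gives 680 bits (equivalently 38 + 88 + 113 + 164 + 277).

680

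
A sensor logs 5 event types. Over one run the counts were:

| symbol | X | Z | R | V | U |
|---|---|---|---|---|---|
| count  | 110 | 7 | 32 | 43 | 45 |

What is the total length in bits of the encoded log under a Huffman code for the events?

Greedily combine the two least-frequent nodes:
combine Z(7), R(32) → 39
combine 39, V(43) → 82
combine U(45), 82 → 127
combine X(110), 127 → 237
Total encoded bits = sum of merged weights = 39 + 82 + 127 + 237 = 485.

485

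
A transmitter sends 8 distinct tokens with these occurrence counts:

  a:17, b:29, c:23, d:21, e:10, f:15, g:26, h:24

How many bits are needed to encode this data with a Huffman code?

491

Build the Huffman tree bottom-up:
e(10) + f(15) → 25
a(17) + d(21) → 38
c(23) + h(24) → 47
25 + g(26) → 51
b(29) + 38 → 67
47 + 51 → 98
67 + 98 → 165
Total encoded bits = sum of merged weights = 25 + 38 + 47 + 51 + 67 + 98 + 165 = 491.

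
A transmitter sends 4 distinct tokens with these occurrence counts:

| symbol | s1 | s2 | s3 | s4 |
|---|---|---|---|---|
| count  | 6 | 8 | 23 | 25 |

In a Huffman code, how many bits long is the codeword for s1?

3

Huffman merges, smallest pair first:
s1(6) + s2(8) → 14
14 + s3(23) → 37
s4(25) + 37 → 62
s1 sits 3 levels below the root, so its codeword is 3 bits.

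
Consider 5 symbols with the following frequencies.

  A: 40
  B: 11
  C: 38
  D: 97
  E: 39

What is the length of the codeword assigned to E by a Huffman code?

3

Build the tree from the bottom:
combine B(11), C(38) → 49
combine E(39), A(40) → 79
combine 49, 79 → 128
combine D(97), 128 → 225
The subtree containing E is merged 3 times, so code length = 3.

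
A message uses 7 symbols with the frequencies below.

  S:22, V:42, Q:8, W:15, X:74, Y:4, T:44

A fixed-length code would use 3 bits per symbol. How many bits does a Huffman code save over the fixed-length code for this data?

121

Fixed-length: 3 bits × 209 symbols = 627 bits.
Huffman merges:
Y(4) + Q(8) → 12
12 + W(15) → 27
S(22) + 27 → 49
V(42) + T(44) → 86
49 + X(74) → 123
86 + 123 → 209
Huffman total = 12 + 27 + 49 + 86 + 123 + 209 = 506 bits.
Saving = 627 − 506 = 121 bits.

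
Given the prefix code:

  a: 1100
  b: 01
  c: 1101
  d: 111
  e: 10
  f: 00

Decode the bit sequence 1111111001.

Read left to right; each codeword is recognised as soon as it completes (prefix code):
  111→d | 111→d | 10→e | 01→b
Decoded message: ddeb

ddeb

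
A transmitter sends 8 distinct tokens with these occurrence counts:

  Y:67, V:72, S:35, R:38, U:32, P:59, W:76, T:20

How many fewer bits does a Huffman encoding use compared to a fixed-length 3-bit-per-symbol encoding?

24

Fixed-length: 3 bits × 399 symbols = 1197 bits.
Huffman merges:
combine T(20), U(32) → 52
combine S(35), R(38) → 73
combine 52, P(59) → 111
combine Y(67), V(72) → 139
combine 73, W(76) → 149
combine 111, 139 → 250
combine 149, 250 → 399
Huffman total = 52 + 73 + 111 + 139 + 149 + 250 + 399 = 1173 bits.
Saving = 1197 − 1173 = 24 bits.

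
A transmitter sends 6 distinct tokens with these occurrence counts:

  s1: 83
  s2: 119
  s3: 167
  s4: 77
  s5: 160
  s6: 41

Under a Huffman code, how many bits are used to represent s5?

Build the tree from the bottom:
combine s6(41), s4(77) → 118
combine s1(83), 118 → 201
combine s2(119), s5(160) → 279
combine s3(167), 201 → 368
combine 279, 368 → 647
The subtree containing s5 is merged 2 times, so code length = 2.

2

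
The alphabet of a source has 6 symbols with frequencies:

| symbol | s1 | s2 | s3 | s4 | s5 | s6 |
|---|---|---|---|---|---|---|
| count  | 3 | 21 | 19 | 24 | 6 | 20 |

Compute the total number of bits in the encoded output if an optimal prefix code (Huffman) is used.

Build the Huffman tree bottom-up:
combine s1(3), s5(6) → 9
combine 9, s3(19) → 28
combine s6(20), s2(21) → 41
combine s4(24), 28 → 52
combine 41, 52 → 93
The encoded length is the sum of every internal node's weight: 9 + 28 + 41 + 52 + 93 = 223 bits.

223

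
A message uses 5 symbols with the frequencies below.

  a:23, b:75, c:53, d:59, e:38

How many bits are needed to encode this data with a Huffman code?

Greedily combine the two least-frequent nodes:
a(23) + e(38) → 61
c(53) + d(59) → 112
61 + b(75) → 136
112 + 136 → 248
Total encoded bits = sum of merged weights = 61 + 112 + 136 + 248 = 557.

557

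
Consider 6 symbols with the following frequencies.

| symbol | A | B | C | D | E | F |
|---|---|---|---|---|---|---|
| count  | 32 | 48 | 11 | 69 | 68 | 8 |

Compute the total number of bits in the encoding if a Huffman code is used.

Merge the two smallest weights repeatedly:
F(8) + C(11) → 19
19 + A(32) → 51
B(48) + 51 → 99
E(68) + D(69) → 137
99 + 137 → 236
The encoded length is the sum of every internal node's weight: 19 + 51 + 99 + 137 + 236 = 542 bits.

542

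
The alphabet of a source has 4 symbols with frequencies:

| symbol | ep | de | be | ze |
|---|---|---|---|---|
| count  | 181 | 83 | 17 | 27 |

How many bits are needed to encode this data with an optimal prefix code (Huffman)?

479

Build the Huffman tree bottom-up:
merge be(17) and ze(27): 44
merge 44 and de(83): 127
merge 127 and ep(181): 308
Total encoded bits = sum of merged weights = 44 + 127 + 308 = 479.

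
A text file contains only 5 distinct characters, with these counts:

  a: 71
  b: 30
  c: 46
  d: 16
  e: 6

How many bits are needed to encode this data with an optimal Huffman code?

341

Greedily combine the two least-frequent nodes:
e(6) + d(16) → 22
22 + b(30) → 52
c(46) + 52 → 98
a(71) + 98 → 169
Total encoded bits = sum of merged weights = 22 + 52 + 98 + 169 = 341.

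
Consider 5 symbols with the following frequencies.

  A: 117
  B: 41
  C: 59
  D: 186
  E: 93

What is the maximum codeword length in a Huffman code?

Merge the two lowest-weight nodes at each step:
B(41) + C(59) → 100
E(93) + 100 → 193
A(117) + D(186) → 303
193 + 303 → 496
The rarest symbols sit at the bottom; the longest codeword is 3 bits.

3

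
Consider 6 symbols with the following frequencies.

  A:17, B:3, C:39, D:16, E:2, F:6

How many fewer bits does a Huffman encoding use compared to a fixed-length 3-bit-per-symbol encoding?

Fixed-length: 3 bits × 83 symbols = 249 bits.
Huffman merges:
combine E(2), B(3) → 5
combine 5, F(6) → 11
combine 11, D(16) → 27
combine A(17), 27 → 44
combine C(39), 44 → 83
Huffman total = 5 + 11 + 27 + 44 + 83 = 170 bits.
Saving = 249 − 170 = 79 bits.

79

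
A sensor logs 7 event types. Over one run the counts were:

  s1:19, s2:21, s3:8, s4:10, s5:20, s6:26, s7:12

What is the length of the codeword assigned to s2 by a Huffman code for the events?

Build the tree from the bottom:
s3(8) + s4(10) → 18
s7(12) + 18 → 30
s1(19) + s5(20) → 39
s2(21) + s6(26) → 47
30 + 39 → 69
47 + 69 → 116
s2 sits 2 levels below the root, so its codeword is 2 bits.

2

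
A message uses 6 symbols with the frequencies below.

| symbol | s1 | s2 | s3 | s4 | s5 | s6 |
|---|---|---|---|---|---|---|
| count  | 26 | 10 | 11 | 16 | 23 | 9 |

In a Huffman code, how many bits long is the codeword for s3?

Build the tree from the bottom:
merge s6(9) and s2(10): 19
merge s3(11) and s4(16): 27
merge 19 and s5(23): 42
merge s1(26) and 27: 53
merge 42 and 53: 95
The subtree containing s3 is merged 3 times, so code length = 3.

3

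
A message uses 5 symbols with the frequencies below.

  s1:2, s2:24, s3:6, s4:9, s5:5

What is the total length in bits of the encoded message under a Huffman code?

Build the Huffman tree bottom-up:
merge s1(2) and s5(5): 7
merge s3(6) and 7: 13
merge s4(9) and 13: 22
merge 22 and s2(24): 46
The encoded length is the sum of every internal node's weight: 7 + 13 + 22 + 46 = 88 bits.

88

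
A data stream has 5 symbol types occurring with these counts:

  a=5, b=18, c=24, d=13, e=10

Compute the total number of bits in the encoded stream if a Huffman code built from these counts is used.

Greedily combine the two least-frequent nodes:
combine a(5), e(10) → 15
combine d(13), 15 → 28
combine b(18), c(24) → 42
combine 28, 42 → 70
The encoded length is the sum of every internal node's weight: 15 + 28 + 42 + 70 = 155 bits.

155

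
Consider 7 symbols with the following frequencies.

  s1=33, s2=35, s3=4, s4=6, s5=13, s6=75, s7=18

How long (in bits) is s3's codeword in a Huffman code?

5

Huffman merges, smallest pair first:
merge s3(4) and s4(6): 10
merge 10 and s5(13): 23
merge s7(18) and 23: 41
merge s1(33) and s2(35): 68
merge 41 and 68: 109
merge s6(75) and 109: 184
s3 sits 5 levels below the root, so its codeword is 5 bits.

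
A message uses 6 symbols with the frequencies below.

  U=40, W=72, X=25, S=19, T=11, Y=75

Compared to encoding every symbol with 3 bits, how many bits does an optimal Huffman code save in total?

Fixed-length: 3 bits × 242 symbols = 726 bits.
Huffman merges:
merge T(11) and S(19): 30
merge X(25) and 30: 55
merge U(40) and 55: 95
merge W(72) and Y(75): 147
merge 95 and 147: 242
Huffman total = 30 + 55 + 95 + 147 + 242 = 569 bits.
Saving = 726 − 569 = 157 bits.

157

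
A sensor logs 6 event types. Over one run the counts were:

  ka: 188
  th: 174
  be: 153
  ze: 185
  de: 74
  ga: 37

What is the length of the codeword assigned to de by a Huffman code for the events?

Repeatedly merge the two smallest:
ga(37) + de(74) → 111
111 + be(153) → 264
th(174) + ze(185) → 359
ka(188) + 264 → 452
359 + 452 → 811
de sits 4 levels below the root, so its codeword is 4 bits.

4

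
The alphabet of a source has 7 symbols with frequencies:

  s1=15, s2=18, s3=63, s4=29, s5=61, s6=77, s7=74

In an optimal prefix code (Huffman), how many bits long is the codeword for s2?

5

Repeatedly merge the two smallest:
combine s1(15), s2(18) → 33
combine s4(29), 33 → 62
combine s5(61), 62 → 123
combine s3(63), s7(74) → 137
combine s6(77), 123 → 200
combine 137, 200 → 337
s2's leaf is at depth 5, giving a 5-bit codeword.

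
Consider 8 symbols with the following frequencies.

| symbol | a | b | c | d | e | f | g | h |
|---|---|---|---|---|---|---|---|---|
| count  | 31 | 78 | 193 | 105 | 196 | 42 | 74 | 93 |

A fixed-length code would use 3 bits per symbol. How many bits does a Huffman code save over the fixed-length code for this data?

Fixed-length: 3 bits × 812 symbols = 2436 bits.
Huffman merges:
combine a(31), f(42) → 73
combine 73, g(74) → 147
combine b(78), h(93) → 171
combine d(105), 147 → 252
combine 171, c(193) → 364
combine e(196), 252 → 448
combine 364, 448 → 812
Huffman total = 73 + 147 + 171 + 252 + 364 + 448 + 812 = 2267 bits.
Saving = 2436 − 2267 = 169 bits.

169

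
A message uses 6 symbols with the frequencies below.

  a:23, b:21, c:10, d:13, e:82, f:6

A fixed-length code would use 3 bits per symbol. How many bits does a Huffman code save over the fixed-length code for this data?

Fixed-length: 3 bits × 155 symbols = 465 bits.
Huffman merges:
f(6) + c(10) → 16
d(13) + 16 → 29
b(21) + a(23) → 44
29 + 44 → 73
73 + e(82) → 155
Huffman total = 16 + 29 + 44 + 73 + 155 = 317 bits.
Saving = 465 − 317 = 148 bits.

148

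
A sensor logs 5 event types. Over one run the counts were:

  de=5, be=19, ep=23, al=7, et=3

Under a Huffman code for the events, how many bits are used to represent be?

Build the tree from the bottom:
et(3) + de(5) → 8
al(7) + 8 → 15
15 + be(19) → 34
ep(23) + 34 → 57
be's leaf is at depth 2, giving a 2-bit codeword.

2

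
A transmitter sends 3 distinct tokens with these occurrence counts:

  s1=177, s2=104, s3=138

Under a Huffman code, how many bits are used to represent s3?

2

Huffman merges, smallest pair first:
combine s2(104), s3(138) → 242
combine s1(177), 242 → 419
s3's leaf is at depth 2, giving a 2-bit codeword.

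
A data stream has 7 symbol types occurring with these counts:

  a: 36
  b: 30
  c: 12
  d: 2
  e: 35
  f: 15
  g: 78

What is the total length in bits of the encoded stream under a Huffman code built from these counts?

511

Greedily combine the two least-frequent nodes:
d(2) + c(12) → 14
14 + f(15) → 29
29 + b(30) → 59
e(35) + a(36) → 71
59 + 71 → 130
g(78) + 130 → 208
Each symbol's bit-cost is frequency × depth; summing gives 511 bits (equivalently 14 + 29 + 59 + 71 + 130 + 208).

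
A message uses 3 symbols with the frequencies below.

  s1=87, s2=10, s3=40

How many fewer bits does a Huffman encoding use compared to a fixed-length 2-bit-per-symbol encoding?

87

Fixed-length: 2 bits × 137 symbols = 274 bits.
Huffman merges:
combine s2(10), s3(40) → 50
combine 50, s1(87) → 137
Huffman total = 50 + 137 = 187 bits.
Saving = 274 − 187 = 87 bits.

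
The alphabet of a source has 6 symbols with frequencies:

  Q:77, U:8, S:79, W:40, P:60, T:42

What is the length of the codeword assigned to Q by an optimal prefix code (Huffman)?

2

Repeatedly merge the two smallest:
combine U(8), W(40) → 48
combine T(42), 48 → 90
combine P(60), Q(77) → 137
combine S(79), 90 → 169
combine 137, 169 → 306
The subtree containing Q is merged 2 times, so code length = 2.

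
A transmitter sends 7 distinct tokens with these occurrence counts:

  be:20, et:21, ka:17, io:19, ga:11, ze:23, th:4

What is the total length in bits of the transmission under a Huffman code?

Merge the two smallest weights repeatedly:
combine th(4), ga(11) → 15
combine 15, ka(17) → 32
combine io(19), be(20) → 39
combine et(21), ze(23) → 44
combine 32, 39 → 71
combine 44, 71 → 115
The encoded length is the sum of every internal node's weight: 15 + 32 + 39 + 44 + 71 + 115 = 316 bits.

316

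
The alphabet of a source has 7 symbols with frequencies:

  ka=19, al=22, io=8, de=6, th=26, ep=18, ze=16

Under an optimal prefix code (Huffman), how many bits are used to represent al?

2

Build the tree from the bottom:
de(6) + io(8) → 14
14 + ze(16) → 30
ep(18) + ka(19) → 37
al(22) + th(26) → 48
30 + 37 → 67
48 + 67 → 115
al sits 2 levels below the root, so its codeword is 2 bits.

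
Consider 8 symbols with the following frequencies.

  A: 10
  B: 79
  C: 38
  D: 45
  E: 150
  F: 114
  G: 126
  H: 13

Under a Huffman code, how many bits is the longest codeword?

Merge the two lowest-weight nodes at each step:
combine A(10), H(13) → 23
combine 23, C(38) → 61
combine D(45), 61 → 106
combine B(79), 106 → 185
combine F(114), G(126) → 240
combine E(150), 185 → 335
combine 240, 335 → 575
Maximum depth reached is 6.

6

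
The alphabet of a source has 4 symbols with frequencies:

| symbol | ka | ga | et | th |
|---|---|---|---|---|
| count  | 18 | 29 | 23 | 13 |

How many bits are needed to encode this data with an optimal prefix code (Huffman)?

166

Greedily combine the two least-frequent nodes:
th(13) + ka(18) → 31
et(23) + ga(29) → 52
31 + 52 → 83
Each symbol's bit-cost is frequency × depth; summing gives 166 bits (equivalently 31 + 52 + 83).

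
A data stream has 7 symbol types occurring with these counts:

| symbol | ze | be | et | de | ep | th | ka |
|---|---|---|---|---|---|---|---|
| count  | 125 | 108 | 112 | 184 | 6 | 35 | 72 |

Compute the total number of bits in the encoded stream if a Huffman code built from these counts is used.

Merge the two smallest weights repeatedly:
merge ep(6) and th(35): 41
merge 41 and ka(72): 113
merge be(108) and et(112): 220
merge 113 and ze(125): 238
merge de(184) and 220: 404
merge 238 and 404: 642
Each symbol's bit-cost is frequency × depth; summing gives 1658 bits (equivalently 41 + 113 + 220 + 238 + 404 + 642).

1658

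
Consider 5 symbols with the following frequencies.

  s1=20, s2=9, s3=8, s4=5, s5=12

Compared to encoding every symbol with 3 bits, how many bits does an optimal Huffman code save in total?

Fixed-length: 3 bits × 54 symbols = 162 bits.
Huffman merges:
combine s4(5), s3(8) → 13
combine s2(9), s5(12) → 21
combine 13, s1(20) → 33
combine 21, 33 → 54
Huffman total = 13 + 21 + 33 + 54 = 121 bits.
Saving = 162 − 121 = 41 bits.

41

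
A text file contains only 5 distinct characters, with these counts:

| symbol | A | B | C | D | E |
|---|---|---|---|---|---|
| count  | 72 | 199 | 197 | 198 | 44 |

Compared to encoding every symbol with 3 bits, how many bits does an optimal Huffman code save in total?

Fixed-length: 3 bits × 710 symbols = 2130 bits.
Huffman merges:
E(44) + A(72) → 116
116 + C(197) → 313
D(198) + B(199) → 397
313 + 397 → 710
Huffman total = 116 + 313 + 397 + 710 = 1536 bits.
Saving = 2130 − 1536 = 594 bits.

594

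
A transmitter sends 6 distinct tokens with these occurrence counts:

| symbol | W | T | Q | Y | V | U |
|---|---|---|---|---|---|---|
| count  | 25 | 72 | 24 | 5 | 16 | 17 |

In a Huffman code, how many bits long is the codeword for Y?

4

Build the tree from the bottom:
combine Y(5), V(16) → 21
combine U(17), 21 → 38
combine Q(24), W(25) → 49
combine 38, 49 → 87
combine T(72), 87 → 159
Y sits 4 levels below the root, so its codeword is 4 bits.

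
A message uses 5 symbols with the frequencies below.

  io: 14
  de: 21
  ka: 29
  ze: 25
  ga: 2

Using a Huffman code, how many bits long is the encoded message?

198

Merge the two smallest weights repeatedly:
ga(2) + io(14) → 16
16 + de(21) → 37
ze(25) + ka(29) → 54
37 + 54 → 91
Each symbol's bit-cost is frequency × depth; summing gives 198 bits (equivalently 16 + 37 + 54 + 91).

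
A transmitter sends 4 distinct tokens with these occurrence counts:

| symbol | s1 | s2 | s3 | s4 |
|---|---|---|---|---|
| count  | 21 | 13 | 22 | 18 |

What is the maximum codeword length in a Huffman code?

Merge the two lowest-weight nodes at each step:
merge s2(13) and s4(18): 31
merge s1(21) and s3(22): 43
merge 31 and 43: 74
The first pair merged (s2, s4) ends up deepest, at depth 2.

2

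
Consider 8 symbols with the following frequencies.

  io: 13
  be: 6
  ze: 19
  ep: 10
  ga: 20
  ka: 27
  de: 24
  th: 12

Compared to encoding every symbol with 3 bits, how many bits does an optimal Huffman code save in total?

Fixed-length: 3 bits × 131 symbols = 393 bits.
Huffman merges:
combine be(6), ep(10) → 16
combine th(12), io(13) → 25
combine 16, ze(19) → 35
combine ga(20), de(24) → 44
combine 25, ka(27) → 52
combine 35, 44 → 79
combine 52, 79 → 131
Huffman total = 16 + 25 + 35 + 44 + 52 + 79 + 131 = 382 bits.
Saving = 393 − 382 = 11 bits.

11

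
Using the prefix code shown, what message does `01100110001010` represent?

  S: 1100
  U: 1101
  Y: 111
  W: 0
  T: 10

WSSWTT

Read left to right; each codeword is recognised as soon as it completes (prefix code):
  0→W | 1100→S | 1100→S | 0→W | 10→T | 10→T
Decoded message: WSSWTT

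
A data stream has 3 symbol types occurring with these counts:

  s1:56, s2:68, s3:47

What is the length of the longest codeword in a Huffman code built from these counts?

2

Merge the two lowest-weight nodes at each step:
s3(47) + s1(56) → 103
s2(68) + 103 → 171
The rarest symbols sit at the bottom; the longest codeword is 2 bits.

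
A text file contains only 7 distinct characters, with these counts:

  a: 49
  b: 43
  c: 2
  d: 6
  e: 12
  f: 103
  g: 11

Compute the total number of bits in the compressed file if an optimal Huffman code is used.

Build the Huffman tree bottom-up:
merge c(2) and d(6): 8
merge 8 and g(11): 19
merge e(12) and 19: 31
merge 31 and b(43): 74
merge a(49) and 74: 123
merge f(103) and 123: 226
Each symbol's bit-cost is frequency × depth; summing gives 481 bits (equivalently 8 + 19 + 31 + 74 + 123 + 226).

481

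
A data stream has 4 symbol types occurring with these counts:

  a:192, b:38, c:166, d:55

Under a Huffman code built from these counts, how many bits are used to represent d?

3

Repeatedly merge the two smallest:
combine b(38), d(55) → 93
combine 93, c(166) → 259
combine a(192), 259 → 451
d's leaf is at depth 3, giving a 3-bit codeword.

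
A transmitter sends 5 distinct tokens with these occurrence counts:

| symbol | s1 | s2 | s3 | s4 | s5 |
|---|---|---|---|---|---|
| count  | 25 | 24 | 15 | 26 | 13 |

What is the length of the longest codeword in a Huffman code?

3

Merge the two lowest-weight nodes at each step:
merge s5(13) and s3(15): 28
merge s2(24) and s1(25): 49
merge s4(26) and 28: 54
merge 49 and 54: 103
The rarest symbols sit at the bottom; the longest codeword is 3 bits.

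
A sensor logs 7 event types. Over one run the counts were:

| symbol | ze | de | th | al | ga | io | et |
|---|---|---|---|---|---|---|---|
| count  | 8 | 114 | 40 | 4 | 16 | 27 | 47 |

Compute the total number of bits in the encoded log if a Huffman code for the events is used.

Build the Huffman tree bottom-up:
al(4) + ze(8) → 12
12 + ga(16) → 28
io(27) + 28 → 55
th(40) + et(47) → 87
55 + 87 → 142
de(114) + 142 → 256
The encoded length is the sum of every internal node's weight: 12 + 28 + 55 + 87 + 142 + 256 = 580 bits.

580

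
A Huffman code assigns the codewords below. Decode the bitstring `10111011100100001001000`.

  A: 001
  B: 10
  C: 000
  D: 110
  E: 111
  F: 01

BEFDFCFAC

Read left to right; each codeword is recognised as soon as it completes (prefix code):
  10→B | 111→E | 01→F | 110→D | 01→F | 000→C | 01→F | 001→A | 000→C
Decoded message: BEFDFCFAC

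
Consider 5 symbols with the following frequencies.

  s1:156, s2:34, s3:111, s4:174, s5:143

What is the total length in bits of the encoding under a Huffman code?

Build the Huffman tree bottom-up:
merge s2(34) and s3(111): 145
merge s5(143) and 145: 288
merge s1(156) and s4(174): 330
merge 288 and 330: 618
Each symbol's bit-cost is frequency × depth; summing gives 1381 bits (equivalently 145 + 288 + 330 + 618).

1381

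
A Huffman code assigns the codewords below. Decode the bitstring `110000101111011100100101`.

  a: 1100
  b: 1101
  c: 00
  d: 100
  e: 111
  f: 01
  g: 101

Read left to right; each codeword is recognised as soon as it completes (prefix code):
  1100→a | 00→c | 101→g | 111→e | 01→f | 1100→a | 100→d | 101→g
Decoded message: acgefadg

acgefadg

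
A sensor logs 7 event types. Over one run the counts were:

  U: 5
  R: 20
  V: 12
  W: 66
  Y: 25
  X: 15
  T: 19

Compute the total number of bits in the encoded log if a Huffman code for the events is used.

403

Merge the two smallest weights repeatedly:
merge U(5) and V(12): 17
merge X(15) and 17: 32
merge T(19) and R(20): 39
merge Y(25) and 32: 57
merge 39 and 57: 96
merge W(66) and 96: 162
The encoded length is the sum of every internal node's weight: 17 + 32 + 39 + 57 + 96 + 162 = 403 bits.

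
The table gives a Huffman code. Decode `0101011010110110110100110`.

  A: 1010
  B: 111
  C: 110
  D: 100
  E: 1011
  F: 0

Read left to right; each codeword is recognised as soon as it completes (prefix code):
  0→F | 1010→A | 110→C | 1011→E | 0→F | 110→C | 110→C | 100→D | 110→C
Decoded message: FACEFCCDC

FACEFCCDC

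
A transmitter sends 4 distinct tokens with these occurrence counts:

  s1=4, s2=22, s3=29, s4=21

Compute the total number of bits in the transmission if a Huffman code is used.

Build the Huffman tree bottom-up:
merge s1(4) and s4(21): 25
merge s2(22) and 25: 47
merge s3(29) and 47: 76
Each symbol's bit-cost is frequency × depth; summing gives 148 bits (equivalently 25 + 47 + 76).

148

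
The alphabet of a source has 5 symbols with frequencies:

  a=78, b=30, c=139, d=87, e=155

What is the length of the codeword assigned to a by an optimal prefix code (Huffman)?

Repeatedly merge the two smallest:
combine b(30), a(78) → 108
combine d(87), 108 → 195
combine c(139), e(155) → 294
combine 195, 294 → 489
The subtree containing a is merged 3 times, so code length = 3.

3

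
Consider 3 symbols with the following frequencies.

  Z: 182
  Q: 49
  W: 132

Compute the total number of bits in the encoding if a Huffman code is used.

Greedily combine the two least-frequent nodes:
combine Q(49), W(132) → 181
combine 181, Z(182) → 363
The encoded length is the sum of every internal node's weight: 181 + 363 = 544 bits.

544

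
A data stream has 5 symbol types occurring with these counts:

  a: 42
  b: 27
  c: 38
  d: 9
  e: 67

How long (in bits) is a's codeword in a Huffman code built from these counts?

2

Repeatedly merge the two smallest:
d(9) + b(27) → 36
36 + c(38) → 74
a(42) + e(67) → 109
74 + 109 → 183
a's leaf is at depth 2, giving a 2-bit codeword.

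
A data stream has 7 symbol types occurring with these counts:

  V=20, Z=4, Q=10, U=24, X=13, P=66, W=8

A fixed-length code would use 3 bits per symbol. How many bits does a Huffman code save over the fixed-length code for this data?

98

Fixed-length: 3 bits × 145 symbols = 435 bits.
Huffman merges:
Z(4) + W(8) → 12
Q(10) + 12 → 22
X(13) + V(20) → 33
22 + U(24) → 46
33 + 46 → 79
P(66) + 79 → 145
Huffman total = 12 + 22 + 33 + 46 + 79 + 145 = 337 bits.
Saving = 435 − 337 = 98 bits.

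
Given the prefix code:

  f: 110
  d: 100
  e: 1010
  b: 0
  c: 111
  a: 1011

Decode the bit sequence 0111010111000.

Read left to right; each codeword is recognised as soon as it completes (prefix code):
  0→b | 111→c | 0→b | 1011→a | 100→d | 0→b
Decoded message: bcbadb

bcbadb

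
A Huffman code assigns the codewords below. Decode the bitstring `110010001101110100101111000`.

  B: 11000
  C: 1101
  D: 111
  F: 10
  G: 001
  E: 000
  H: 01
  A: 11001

Read left to right; each codeword is recognised as soon as it completes (prefix code):
  11001→A | 000→E | 1101→C | 1101→C | 001→G | 01→H | 111→D | 000→E
Decoded message: AECCGHDE

AECCGHDE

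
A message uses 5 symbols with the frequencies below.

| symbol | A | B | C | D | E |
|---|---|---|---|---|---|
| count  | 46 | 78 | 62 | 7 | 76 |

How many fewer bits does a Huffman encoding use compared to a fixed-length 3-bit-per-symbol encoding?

216

Fixed-length: 3 bits × 269 symbols = 807 bits.
Huffman merges:
merge D(7) and A(46): 53
merge 53 and C(62): 115
merge E(76) and B(78): 154
merge 115 and 154: 269
Huffman total = 53 + 115 + 154 + 269 = 591 bits.
Saving = 807 − 591 = 216 bits.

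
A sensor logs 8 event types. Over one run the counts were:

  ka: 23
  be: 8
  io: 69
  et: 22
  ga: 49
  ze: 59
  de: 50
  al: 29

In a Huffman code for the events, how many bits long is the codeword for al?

Huffman merges, smallest pair first:
merge be(8) and et(22): 30
merge ka(23) and al(29): 52
merge 30 and ga(49): 79
merge de(50) and 52: 102
merge ze(59) and io(69): 128
merge 79 and 102: 181
merge 128 and 181: 309
The subtree containing al is merged 4 times, so code length = 4.

4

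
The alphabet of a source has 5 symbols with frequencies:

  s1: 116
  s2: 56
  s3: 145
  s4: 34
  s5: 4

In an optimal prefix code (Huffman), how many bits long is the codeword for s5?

4

Build the tree from the bottom:
merge s5(4) and s4(34): 38
merge 38 and s2(56): 94
merge 94 and s1(116): 210
merge s3(145) and 210: 355
s5's leaf is at depth 4, giving a 4-bit codeword.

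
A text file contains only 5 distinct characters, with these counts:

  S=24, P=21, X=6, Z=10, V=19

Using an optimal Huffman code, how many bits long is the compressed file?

176

Greedily combine the two least-frequent nodes:
combine X(6), Z(10) → 16
combine 16, V(19) → 35
combine P(21), S(24) → 45
combine 35, 45 → 80
The encoded length is the sum of every internal node's weight: 16 + 35 + 45 + 80 = 176 bits.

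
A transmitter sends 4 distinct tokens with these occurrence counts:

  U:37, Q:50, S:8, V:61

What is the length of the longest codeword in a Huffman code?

3

Merge the two lowest-weight nodes at each step:
S(8) + U(37) → 45
45 + Q(50) → 95
V(61) + 95 → 156
Maximum depth reached is 3.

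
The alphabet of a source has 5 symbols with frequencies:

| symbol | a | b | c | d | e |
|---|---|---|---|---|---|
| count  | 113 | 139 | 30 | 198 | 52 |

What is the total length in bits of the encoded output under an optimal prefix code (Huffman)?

1143

Build the Huffman tree bottom-up:
merge c(30) and e(52): 82
merge 82 and a(113): 195
merge b(139) and 195: 334
merge d(198) and 334: 532
Each symbol's bit-cost is frequency × depth; summing gives 1143 bits (equivalently 82 + 195 + 334 + 532).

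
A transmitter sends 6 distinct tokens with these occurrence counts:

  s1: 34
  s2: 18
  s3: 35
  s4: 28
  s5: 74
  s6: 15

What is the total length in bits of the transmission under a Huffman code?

497

Build the Huffman tree bottom-up:
combine s6(15), s2(18) → 33
combine s4(28), 33 → 61
combine s1(34), s3(35) → 69
combine 61, 69 → 130
combine s5(74), 130 → 204
Total encoded bits = sum of merged weights = 33 + 61 + 69 + 130 + 204 = 497.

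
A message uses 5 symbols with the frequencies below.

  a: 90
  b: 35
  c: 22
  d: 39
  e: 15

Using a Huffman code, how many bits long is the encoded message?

421

Build the Huffman tree bottom-up:
e(15) + c(22) → 37
b(35) + 37 → 72
d(39) + 72 → 111
a(90) + 111 → 201
The encoded length is the sum of every internal node's weight: 37 + 72 + 111 + 201 = 421 bits.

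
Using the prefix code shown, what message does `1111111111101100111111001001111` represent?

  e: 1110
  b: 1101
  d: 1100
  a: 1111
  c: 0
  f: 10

aaedadfca

Read left to right; each codeword is recognised as soon as it completes (prefix code):
  1111→a | 1111→a | 1110→e | 1100→d | 1111→a | 1100→d | 10→f | 0→c | 1111→a
Decoded message: aaedadfca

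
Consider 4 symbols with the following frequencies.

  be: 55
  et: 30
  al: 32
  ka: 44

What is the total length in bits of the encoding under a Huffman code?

Build the Huffman tree bottom-up:
merge et(30) and al(32): 62
merge ka(44) and be(55): 99
merge 62 and 99: 161
Total encoded bits = sum of merged weights = 62 + 99 + 161 = 322.

322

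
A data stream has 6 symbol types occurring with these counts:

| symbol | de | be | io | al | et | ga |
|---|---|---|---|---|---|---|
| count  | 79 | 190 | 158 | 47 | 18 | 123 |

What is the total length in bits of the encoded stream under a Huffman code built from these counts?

1439

Merge the two smallest weights repeatedly:
et(18) + al(47) → 65
65 + de(79) → 144
ga(123) + 144 → 267
io(158) + be(190) → 348
267 + 348 → 615
The encoded length is the sum of every internal node's weight: 65 + 144 + 267 + 348 + 615 = 1439 bits.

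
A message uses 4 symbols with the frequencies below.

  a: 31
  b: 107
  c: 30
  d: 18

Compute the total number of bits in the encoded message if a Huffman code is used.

313

Build the Huffman tree bottom-up:
d(18) + c(30) → 48
a(31) + 48 → 79
79 + b(107) → 186
The encoded length is the sum of every internal node's weight: 48 + 79 + 186 = 313 bits.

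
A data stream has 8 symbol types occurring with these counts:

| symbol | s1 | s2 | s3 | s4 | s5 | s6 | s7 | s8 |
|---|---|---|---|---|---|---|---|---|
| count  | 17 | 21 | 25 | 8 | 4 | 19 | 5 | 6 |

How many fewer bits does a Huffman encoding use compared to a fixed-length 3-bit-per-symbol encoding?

23

Fixed-length: 3 bits × 105 symbols = 315 bits.
Huffman merges:
merge s5(4) and s7(5): 9
merge s8(6) and s4(8): 14
merge 9 and 14: 23
merge s1(17) and s6(19): 36
merge s2(21) and 23: 44
merge s3(25) and 36: 61
merge 44 and 61: 105
Huffman total = 9 + 14 + 23 + 36 + 44 + 61 + 105 = 292 bits.
Saving = 315 − 292 = 23 bits.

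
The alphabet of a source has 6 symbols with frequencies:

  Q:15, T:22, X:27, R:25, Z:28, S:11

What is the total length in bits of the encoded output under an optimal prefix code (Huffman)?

329

Greedily combine the two least-frequent nodes:
merge S(11) and Q(15): 26
merge T(22) and R(25): 47
merge 26 and X(27): 53
merge Z(28) and 47: 75
merge 53 and 75: 128
Total encoded bits = sum of merged weights = 26 + 47 + 53 + 75 + 128 = 329.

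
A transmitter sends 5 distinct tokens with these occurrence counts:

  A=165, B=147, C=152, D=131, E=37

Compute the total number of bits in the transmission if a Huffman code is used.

1432

Merge the two smallest weights repeatedly:
E(37) + D(131) → 168
B(147) + C(152) → 299
A(165) + 168 → 333
299 + 333 → 632
The encoded length is the sum of every internal node's weight: 168 + 299 + 333 + 632 = 1432 bits.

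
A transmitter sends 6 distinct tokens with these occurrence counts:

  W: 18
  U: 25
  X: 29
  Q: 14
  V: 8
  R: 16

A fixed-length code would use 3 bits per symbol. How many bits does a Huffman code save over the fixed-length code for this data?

Fixed-length: 3 bits × 110 symbols = 330 bits.
Huffman merges:
merge V(8) and Q(14): 22
merge R(16) and W(18): 34
merge 22 and U(25): 47
merge X(29) and 34: 63
merge 47 and 63: 110
Huffman total = 22 + 34 + 47 + 63 + 110 = 276 bits.
Saving = 330 − 276 = 54 bits.

54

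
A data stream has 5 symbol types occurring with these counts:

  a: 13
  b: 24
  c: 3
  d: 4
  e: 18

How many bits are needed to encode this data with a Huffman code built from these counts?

Greedily combine the two least-frequent nodes:
combine c(3), d(4) → 7
combine 7, a(13) → 20
combine e(18), 20 → 38
combine b(24), 38 → 62
Total encoded bits = sum of merged weights = 7 + 20 + 38 + 62 = 127.

127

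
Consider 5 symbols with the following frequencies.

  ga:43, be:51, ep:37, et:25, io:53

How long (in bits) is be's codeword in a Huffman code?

2

Repeatedly merge the two smallest:
merge et(25) and ep(37): 62
merge ga(43) and be(51): 94
merge io(53) and 62: 115
merge 94 and 115: 209
be sits 2 levels below the root, so its codeword is 2 bits.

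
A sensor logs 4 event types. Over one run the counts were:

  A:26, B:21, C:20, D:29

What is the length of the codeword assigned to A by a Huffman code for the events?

Huffman merges, smallest pair first:
merge C(20) and B(21): 41
merge A(26) and D(29): 55
merge 41 and 55: 96
A's leaf is at depth 2, giving a 2-bit codeword.

2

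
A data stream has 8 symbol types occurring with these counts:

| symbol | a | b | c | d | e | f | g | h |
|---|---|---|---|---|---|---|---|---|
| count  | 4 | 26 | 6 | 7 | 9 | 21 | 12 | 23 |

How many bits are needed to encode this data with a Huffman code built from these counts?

Merge the two smallest weights repeatedly:
combine a(4), c(6) → 10
combine d(7), e(9) → 16
combine 10, g(12) → 22
combine 16, f(21) → 37
combine 22, h(23) → 45
combine b(26), 37 → 63
combine 45, 63 → 108
Each symbol's bit-cost is frequency × depth; summing gives 301 bits (equivalently 10 + 16 + 22 + 37 + 45 + 63 + 108).

301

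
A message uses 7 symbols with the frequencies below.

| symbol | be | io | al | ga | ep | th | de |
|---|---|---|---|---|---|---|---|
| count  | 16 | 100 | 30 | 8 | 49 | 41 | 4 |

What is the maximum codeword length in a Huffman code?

Merge the two lowest-weight nodes at each step:
combine de(4), ga(8) → 12
combine 12, be(16) → 28
combine 28, al(30) → 58
combine th(41), ep(49) → 90
combine 58, 90 → 148
combine io(100), 148 → 248
The rarest symbols sit at the bottom; the longest codeword is 5 bits.

5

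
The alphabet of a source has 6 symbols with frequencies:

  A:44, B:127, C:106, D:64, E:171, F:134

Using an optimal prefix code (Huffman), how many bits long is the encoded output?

Merge the two smallest weights repeatedly:
combine A(44), D(64) → 108
combine C(106), 108 → 214
combine B(127), F(134) → 261
combine E(171), 214 → 385
combine 261, 385 → 646
The encoded length is the sum of every internal node's weight: 108 + 214 + 261 + 385 + 646 = 1614 bits.

1614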